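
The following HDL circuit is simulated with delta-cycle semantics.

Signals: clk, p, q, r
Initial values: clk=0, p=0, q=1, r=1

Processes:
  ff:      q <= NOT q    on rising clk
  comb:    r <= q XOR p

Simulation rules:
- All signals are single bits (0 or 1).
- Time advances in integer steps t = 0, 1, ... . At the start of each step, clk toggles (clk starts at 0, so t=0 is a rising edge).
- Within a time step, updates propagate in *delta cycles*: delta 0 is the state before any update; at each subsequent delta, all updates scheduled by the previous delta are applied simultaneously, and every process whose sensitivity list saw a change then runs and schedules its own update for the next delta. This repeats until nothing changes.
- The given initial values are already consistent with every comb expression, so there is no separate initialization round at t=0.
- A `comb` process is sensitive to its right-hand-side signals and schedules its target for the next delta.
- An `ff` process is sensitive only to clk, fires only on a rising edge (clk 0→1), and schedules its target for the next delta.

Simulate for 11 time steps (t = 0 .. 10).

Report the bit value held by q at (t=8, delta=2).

[bits: p,r,q,clk]
t=0: Δ0=0110 Δ1=0111 Δ2=0101 Δ3=0001 | 3Δ
t=1: Δ0=0001 Δ1=0000 | 1Δ
t=2: Δ0=0000 Δ1=0001 Δ2=0011 Δ3=0111 | 3Δ
t=3: Δ0=0111 Δ1=0110 | 1Δ
t=4: Δ0=0110 Δ1=0111 Δ2=0101 Δ3=0001 | 3Δ
t=5: Δ0=0001 Δ1=0000 | 1Δ
t=6: Δ0=0000 Δ1=0001 Δ2=0011 Δ3=0111 | 3Δ
t=7: Δ0=0111 Δ1=0110 | 1Δ
t=8: Δ0=0110 Δ1=0111 Δ2=0101 Δ3=0001 | 3Δ
t=9: Δ0=0001 Δ1=0000 | 1Δ
t=10: Δ0=0000 Δ1=0001 Δ2=0011 Δ3=0111 | 3Δ

0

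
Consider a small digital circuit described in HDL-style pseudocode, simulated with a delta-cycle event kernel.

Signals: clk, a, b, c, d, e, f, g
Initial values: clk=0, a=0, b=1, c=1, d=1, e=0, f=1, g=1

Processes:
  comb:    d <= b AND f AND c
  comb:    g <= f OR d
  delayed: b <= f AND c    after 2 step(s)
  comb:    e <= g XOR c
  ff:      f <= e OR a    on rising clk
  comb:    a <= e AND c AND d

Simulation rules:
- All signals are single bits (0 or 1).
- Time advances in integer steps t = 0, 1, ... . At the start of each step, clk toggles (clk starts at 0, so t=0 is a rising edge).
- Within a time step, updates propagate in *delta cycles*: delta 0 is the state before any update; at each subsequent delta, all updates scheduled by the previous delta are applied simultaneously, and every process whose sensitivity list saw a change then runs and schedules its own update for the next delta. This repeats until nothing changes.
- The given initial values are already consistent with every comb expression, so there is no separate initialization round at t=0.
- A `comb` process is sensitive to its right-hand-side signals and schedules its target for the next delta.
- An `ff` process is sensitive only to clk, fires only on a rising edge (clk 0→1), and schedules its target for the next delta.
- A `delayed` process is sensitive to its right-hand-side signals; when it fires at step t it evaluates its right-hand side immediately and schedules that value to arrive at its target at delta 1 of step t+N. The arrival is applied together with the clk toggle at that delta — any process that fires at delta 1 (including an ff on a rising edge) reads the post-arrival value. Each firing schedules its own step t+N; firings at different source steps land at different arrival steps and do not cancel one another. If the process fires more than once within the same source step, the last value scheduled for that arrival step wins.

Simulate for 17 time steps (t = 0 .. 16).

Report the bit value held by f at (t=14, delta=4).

1

t0.Δ0 b=1 f=1 clk=0 e=0 g=1 a=0 d=1 c=1
t0.Δ1 b=1 f=1 clk=1 e=0 g=1 a=0 d=1 c=1
t0.Δ2 b=1 f=0 clk=1 e=0 g=1 a=0 d=1 c=1
t0.Δ3 b=1 f=0 clk=1 e=0 g=1 a=0 d=0 c=1
t0.Δ4 b=1 f=0 clk=1 e=0 g=0 a=0 d=0 c=1
t0.Δ5 b=1 f=0 clk=1 e=1 g=0 a=0 d=0 c=1
t1.Δ0 b=1 f=0 clk=1 e=1 g=0 a=0 d=0 c=1
t1.Δ1 b=1 f=0 clk=0 e=1 g=0 a=0 d=0 c=1
t2.Δ0 b=1 f=0 clk=0 e=1 g=0 a=0 d=0 c=1
t2.Δ1 b=0 f=0 clk=1 e=1 g=0 a=0 d=0 c=1
t2.Δ2 b=0 f=1 clk=1 e=1 g=0 a=0 d=0 c=1
t2.Δ3 b=0 f=1 clk=1 e=1 g=1 a=0 d=0 c=1
t2.Δ4 b=0 f=1 clk=1 e=0 g=1 a=0 d=0 c=1
t3.Δ0 b=0 f=1 clk=1 e=0 g=1 a=0 d=0 c=1
t3.Δ1 b=0 f=1 clk=0 e=0 g=1 a=0 d=0 c=1
t4.Δ0 b=0 f=1 clk=0 e=0 g=1 a=0 d=0 c=1
t4.Δ1 b=1 f=1 clk=1 e=0 g=1 a=0 d=0 c=1
t4.Δ2 b=1 f=0 clk=1 e=0 g=1 a=0 d=1 c=1
t4.Δ3 b=1 f=0 clk=1 e=0 g=1 a=0 d=0 c=1
t4.Δ4 b=1 f=0 clk=1 e=0 g=0 a=0 d=0 c=1
t4.Δ5 b=1 f=0 clk=1 e=1 g=0 a=0 d=0 c=1
t5.Δ0 b=1 f=0 clk=1 e=1 g=0 a=0 d=0 c=1
t5.Δ1 b=1 f=0 clk=0 e=1 g=0 a=0 d=0 c=1
t6.Δ0 b=1 f=0 clk=0 e=1 g=0 a=0 d=0 c=1
t6.Δ1 b=0 f=0 clk=1 e=1 g=0 a=0 d=0 c=1
t6.Δ2 b=0 f=1 clk=1 e=1 g=0 a=0 d=0 c=1
t6.Δ3 b=0 f=1 clk=1 e=1 g=1 a=0 d=0 c=1
t6.Δ4 b=0 f=1 clk=1 e=0 g=1 a=0 d=0 c=1
t7.Δ0 b=0 f=1 clk=1 e=0 g=1 a=0 d=0 c=1
t7.Δ1 b=0 f=1 clk=0 e=0 g=1 a=0 d=0 c=1
t8.Δ0 b=0 f=1 clk=0 e=0 g=1 a=0 d=0 c=1
t8.Δ1 b=1 f=1 clk=1 e=0 g=1 a=0 d=0 c=1
t8.Δ2 b=1 f=0 clk=1 e=0 g=1 a=0 d=1 c=1
t8.Δ3 b=1 f=0 clk=1 e=0 g=1 a=0 d=0 c=1
t8.Δ4 b=1 f=0 clk=1 e=0 g=0 a=0 d=0 c=1
t8.Δ5 b=1 f=0 clk=1 e=1 g=0 a=0 d=0 c=1
t9.Δ0 b=1 f=0 clk=1 e=1 g=0 a=0 d=0 c=1
t9.Δ1 b=1 f=0 clk=0 e=1 g=0 a=0 d=0 c=1
t10.Δ0 b=1 f=0 clk=0 e=1 g=0 a=0 d=0 c=1
t10.Δ1 b=0 f=0 clk=1 e=1 g=0 a=0 d=0 c=1
t10.Δ2 b=0 f=1 clk=1 e=1 g=0 a=0 d=0 c=1
t10.Δ3 b=0 f=1 clk=1 e=1 g=1 a=0 d=0 c=1
t10.Δ4 b=0 f=1 clk=1 e=0 g=1 a=0 d=0 c=1
t11.Δ0 b=0 f=1 clk=1 e=0 g=1 a=0 d=0 c=1
t11.Δ1 b=0 f=1 clk=0 e=0 g=1 a=0 d=0 c=1
t12.Δ0 b=0 f=1 clk=0 e=0 g=1 a=0 d=0 c=1
t12.Δ1 b=1 f=1 clk=1 e=0 g=1 a=0 d=0 c=1
t12.Δ2 b=1 f=0 clk=1 e=0 g=1 a=0 d=1 c=1
t12.Δ3 b=1 f=0 clk=1 e=0 g=1 a=0 d=0 c=1
t12.Δ4 b=1 f=0 clk=1 e=0 g=0 a=0 d=0 c=1
t12.Δ5 b=1 f=0 clk=1 e=1 g=0 a=0 d=0 c=1
t13.Δ0 b=1 f=0 clk=1 e=1 g=0 a=0 d=0 c=1
t13.Δ1 b=1 f=0 clk=0 e=1 g=0 a=0 d=0 c=1
t14.Δ0 b=1 f=0 clk=0 e=1 g=0 a=0 d=0 c=1
t14.Δ1 b=0 f=0 clk=1 e=1 g=0 a=0 d=0 c=1
t14.Δ2 b=0 f=1 clk=1 e=1 g=0 a=0 d=0 c=1
t14.Δ3 b=0 f=1 clk=1 e=1 g=1 a=0 d=0 c=1
t14.Δ4 b=0 f=1 clk=1 e=0 g=1 a=0 d=0 c=1
t15.Δ0 b=0 f=1 clk=1 e=0 g=1 a=0 d=0 c=1
t15.Δ1 b=0 f=1 clk=0 e=0 g=1 a=0 d=0 c=1
t16.Δ0 b=0 f=1 clk=0 e=0 g=1 a=0 d=0 c=1
t16.Δ1 b=1 f=1 clk=1 e=0 g=1 a=0 d=0 c=1
t16.Δ2 b=1 f=0 clk=1 e=0 g=1 a=0 d=1 c=1
t16.Δ3 b=1 f=0 clk=1 e=0 g=1 a=0 d=0 c=1
t16.Δ4 b=1 f=0 clk=1 e=0 g=0 a=0 d=0 c=1
t16.Δ5 b=1 f=0 clk=1 e=1 g=0 a=0 d=0 c=1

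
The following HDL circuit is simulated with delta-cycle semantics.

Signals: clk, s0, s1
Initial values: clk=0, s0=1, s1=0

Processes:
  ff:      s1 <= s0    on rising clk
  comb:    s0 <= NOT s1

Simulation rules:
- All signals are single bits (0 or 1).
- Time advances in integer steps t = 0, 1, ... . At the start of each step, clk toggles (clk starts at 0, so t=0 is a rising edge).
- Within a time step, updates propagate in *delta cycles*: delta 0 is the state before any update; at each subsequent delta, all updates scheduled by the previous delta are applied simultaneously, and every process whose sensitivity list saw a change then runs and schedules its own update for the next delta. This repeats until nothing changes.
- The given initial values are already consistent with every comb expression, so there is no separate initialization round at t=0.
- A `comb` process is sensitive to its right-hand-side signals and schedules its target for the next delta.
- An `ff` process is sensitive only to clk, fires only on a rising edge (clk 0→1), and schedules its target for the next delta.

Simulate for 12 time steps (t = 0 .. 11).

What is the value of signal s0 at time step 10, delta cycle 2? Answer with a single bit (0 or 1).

t=0 Δ0: s1=0 s0=1 clk=0
  Δ1: clk:0→1
  Δ2: s1:0→1
  Δ3: s0:1→0
  (3Δ to stable)
t=1 Δ0: s1=1 s0=0 clk=1
  Δ1: clk:1→0
  (1Δ to stable)
t=2 Δ0: s1=1 s0=0 clk=0
  Δ1: clk:0→1
  Δ2: s1:1→0
  Δ3: s0:0→1
  (3Δ to stable)
t=3 Δ0: s1=0 s0=1 clk=1
  Δ1: clk:1→0
  (1Δ to stable)
t=4 Δ0: s1=0 s0=1 clk=0
  Δ1: clk:0→1
  Δ2: s1:0→1
  Δ3: s0:1→0
  (3Δ to stable)
t=5 Δ0: s1=1 s0=0 clk=1
  Δ1: clk:1→0
  (1Δ to stable)
t=6 Δ0: s1=1 s0=0 clk=0
  Δ1: clk:0→1
  Δ2: s1:1→0
  Δ3: s0:0→1
  (3Δ to stable)
t=7 Δ0: s1=0 s0=1 clk=1
  Δ1: clk:1→0
  (1Δ to stable)
t=8 Δ0: s1=0 s0=1 clk=0
  Δ1: clk:0→1
  Δ2: s1:0→1
  Δ3: s0:1→0
  (3Δ to stable)
t=9 Δ0: s1=1 s0=0 clk=1
  Δ1: clk:1→0
  (1Δ to stable)
t=10 Δ0: s1=1 s0=0 clk=0
  Δ1: clk:0→1
  Δ2: s1:1→0
  Δ3: s0:0→1
  (3Δ to stable)
t=11 Δ0: s1=0 s0=1 clk=1
  Δ1: clk:1→0
  (1Δ to stable)

0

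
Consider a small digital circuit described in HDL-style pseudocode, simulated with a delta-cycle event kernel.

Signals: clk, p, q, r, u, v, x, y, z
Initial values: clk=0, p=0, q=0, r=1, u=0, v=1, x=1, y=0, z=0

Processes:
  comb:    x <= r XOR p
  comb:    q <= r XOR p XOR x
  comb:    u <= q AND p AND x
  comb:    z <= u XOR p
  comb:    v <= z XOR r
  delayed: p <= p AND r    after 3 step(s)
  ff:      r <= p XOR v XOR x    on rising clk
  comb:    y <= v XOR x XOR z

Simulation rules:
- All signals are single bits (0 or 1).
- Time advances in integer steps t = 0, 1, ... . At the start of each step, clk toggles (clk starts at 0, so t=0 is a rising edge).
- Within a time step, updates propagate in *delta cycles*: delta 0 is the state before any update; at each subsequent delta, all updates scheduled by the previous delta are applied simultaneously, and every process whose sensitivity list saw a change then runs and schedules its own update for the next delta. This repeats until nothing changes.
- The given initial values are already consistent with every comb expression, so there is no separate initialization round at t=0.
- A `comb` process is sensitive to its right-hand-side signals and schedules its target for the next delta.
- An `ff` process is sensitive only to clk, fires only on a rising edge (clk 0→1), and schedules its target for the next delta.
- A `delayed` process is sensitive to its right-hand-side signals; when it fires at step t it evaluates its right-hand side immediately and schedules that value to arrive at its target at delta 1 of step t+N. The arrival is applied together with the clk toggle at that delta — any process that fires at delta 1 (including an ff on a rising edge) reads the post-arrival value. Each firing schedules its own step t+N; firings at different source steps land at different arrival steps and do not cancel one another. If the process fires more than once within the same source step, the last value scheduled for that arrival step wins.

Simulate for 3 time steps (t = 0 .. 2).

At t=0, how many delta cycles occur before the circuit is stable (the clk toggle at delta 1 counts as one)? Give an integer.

4

t=0 Δ0: r=1 v=1 z=0 clk=0 y=0 q=0 x=1 p=0 u=0
  Δ1: clk:0→1
  Δ2: r:1→0
  Δ3: v:1→0, q:0→1, x:1→0
  Δ4: q:1→0
  (4Δ to stable)
t=1 Δ0: r=0 v=0 z=0 clk=1 y=0 q=0 x=0 p=0 u=0
  Δ1: clk:1→0
  (1Δ to stable)
t=2 Δ0: r=0 v=0 z=0 clk=0 y=0 q=0 x=0 p=0 u=0
  Δ1: clk:0→1
  (1Δ to stable)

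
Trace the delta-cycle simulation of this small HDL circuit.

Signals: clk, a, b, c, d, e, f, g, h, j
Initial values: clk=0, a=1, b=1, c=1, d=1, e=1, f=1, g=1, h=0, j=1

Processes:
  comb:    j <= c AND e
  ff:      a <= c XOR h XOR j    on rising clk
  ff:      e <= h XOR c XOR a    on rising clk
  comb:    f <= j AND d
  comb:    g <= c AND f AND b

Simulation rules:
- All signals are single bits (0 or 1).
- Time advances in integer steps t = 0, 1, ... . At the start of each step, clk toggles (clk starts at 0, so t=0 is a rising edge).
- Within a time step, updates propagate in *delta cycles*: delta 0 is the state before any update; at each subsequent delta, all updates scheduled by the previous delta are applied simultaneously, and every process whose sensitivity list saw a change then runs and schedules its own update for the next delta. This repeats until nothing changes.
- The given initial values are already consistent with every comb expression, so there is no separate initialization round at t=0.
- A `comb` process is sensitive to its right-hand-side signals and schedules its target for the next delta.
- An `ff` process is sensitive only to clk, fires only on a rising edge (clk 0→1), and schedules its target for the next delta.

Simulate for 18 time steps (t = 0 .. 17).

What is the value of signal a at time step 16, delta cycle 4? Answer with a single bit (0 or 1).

0

t0.Δ0 b=1 c=1 d=1 a=1 h=0 f=1 g=1 clk=0 j=1 e=1
t0.Δ1 b=1 c=1 d=1 a=1 h=0 f=1 g=1 clk=1 j=1 e=1
t0.Δ2 b=1 c=1 d=1 a=0 h=0 f=1 g=1 clk=1 j=1 e=0
t0.Δ3 b=1 c=1 d=1 a=0 h=0 f=1 g=1 clk=1 j=0 e=0
t0.Δ4 b=1 c=1 d=1 a=0 h=0 f=0 g=1 clk=1 j=0 e=0
t0.Δ5 b=1 c=1 d=1 a=0 h=0 f=0 g=0 clk=1 j=0 e=0
t1.Δ0 b=1 c=1 d=1 a=0 h=0 f=0 g=0 clk=1 j=0 e=0
t1.Δ1 b=1 c=1 d=1 a=0 h=0 f=0 g=0 clk=0 j=0 e=0
t2.Δ0 b=1 c=1 d=1 a=0 h=0 f=0 g=0 clk=0 j=0 e=0
t2.Δ1 b=1 c=1 d=1 a=0 h=0 f=0 g=0 clk=1 j=0 e=0
t2.Δ2 b=1 c=1 d=1 a=1 h=0 f=0 g=0 clk=1 j=0 e=1
t2.Δ3 b=1 c=1 d=1 a=1 h=0 f=0 g=0 clk=1 j=1 e=1
t2.Δ4 b=1 c=1 d=1 a=1 h=0 f=1 g=0 clk=1 j=1 e=1
t2.Δ5 b=1 c=1 d=1 a=1 h=0 f=1 g=1 clk=1 j=1 e=1
t3.Δ0 b=1 c=1 d=1 a=1 h=0 f=1 g=1 clk=1 j=1 e=1
t3.Δ1 b=1 c=1 d=1 a=1 h=0 f=1 g=1 clk=0 j=1 e=1
t4.Δ0 b=1 c=1 d=1 a=1 h=0 f=1 g=1 clk=0 j=1 e=1
t4.Δ1 b=1 c=1 d=1 a=1 h=0 f=1 g=1 clk=1 j=1 e=1
t4.Δ2 b=1 c=1 d=1 a=0 h=0 f=1 g=1 clk=1 j=1 e=0
t4.Δ3 b=1 c=1 d=1 a=0 h=0 f=1 g=1 clk=1 j=0 e=0
t4.Δ4 b=1 c=1 d=1 a=0 h=0 f=0 g=1 clk=1 j=0 e=0
t4.Δ5 b=1 c=1 d=1 a=0 h=0 f=0 g=0 clk=1 j=0 e=0
t5.Δ0 b=1 c=1 d=1 a=0 h=0 f=0 g=0 clk=1 j=0 e=0
t5.Δ1 b=1 c=1 d=1 a=0 h=0 f=0 g=0 clk=0 j=0 e=0
t6.Δ0 b=1 c=1 d=1 a=0 h=0 f=0 g=0 clk=0 j=0 e=0
t6.Δ1 b=1 c=1 d=1 a=0 h=0 f=0 g=0 clk=1 j=0 e=0
t6.Δ2 b=1 c=1 d=1 a=1 h=0 f=0 g=0 clk=1 j=0 e=1
t6.Δ3 b=1 c=1 d=1 a=1 h=0 f=0 g=0 clk=1 j=1 e=1
t6.Δ4 b=1 c=1 d=1 a=1 h=0 f=1 g=0 clk=1 j=1 e=1
t6.Δ5 b=1 c=1 d=1 a=1 h=0 f=1 g=1 clk=1 j=1 e=1
t7.Δ0 b=1 c=1 d=1 a=1 h=0 f=1 g=1 clk=1 j=1 e=1
t7.Δ1 b=1 c=1 d=1 a=1 h=0 f=1 g=1 clk=0 j=1 e=1
t8.Δ0 b=1 c=1 d=1 a=1 h=0 f=1 g=1 clk=0 j=1 e=1
t8.Δ1 b=1 c=1 d=1 a=1 h=0 f=1 g=1 clk=1 j=1 e=1
t8.Δ2 b=1 c=1 d=1 a=0 h=0 f=1 g=1 clk=1 j=1 e=0
t8.Δ3 b=1 c=1 d=1 a=0 h=0 f=1 g=1 clk=1 j=0 e=0
t8.Δ4 b=1 c=1 d=1 a=0 h=0 f=0 g=1 clk=1 j=0 e=0
t8.Δ5 b=1 c=1 d=1 a=0 h=0 f=0 g=0 clk=1 j=0 e=0
t9.Δ0 b=1 c=1 d=1 a=0 h=0 f=0 g=0 clk=1 j=0 e=0
t9.Δ1 b=1 c=1 d=1 a=0 h=0 f=0 g=0 clk=0 j=0 e=0
t10.Δ0 b=1 c=1 d=1 a=0 h=0 f=0 g=0 clk=0 j=0 e=0
t10.Δ1 b=1 c=1 d=1 a=0 h=0 f=0 g=0 clk=1 j=0 e=0
t10.Δ2 b=1 c=1 d=1 a=1 h=0 f=0 g=0 clk=1 j=0 e=1
t10.Δ3 b=1 c=1 d=1 a=1 h=0 f=0 g=0 clk=1 j=1 e=1
t10.Δ4 b=1 c=1 d=1 a=1 h=0 f=1 g=0 clk=1 j=1 e=1
t10.Δ5 b=1 c=1 d=1 a=1 h=0 f=1 g=1 clk=1 j=1 e=1
t11.Δ0 b=1 c=1 d=1 a=1 h=0 f=1 g=1 clk=1 j=1 e=1
t11.Δ1 b=1 c=1 d=1 a=1 h=0 f=1 g=1 clk=0 j=1 e=1
t12.Δ0 b=1 c=1 d=1 a=1 h=0 f=1 g=1 clk=0 j=1 e=1
t12.Δ1 b=1 c=1 d=1 a=1 h=0 f=1 g=1 clk=1 j=1 e=1
t12.Δ2 b=1 c=1 d=1 a=0 h=0 f=1 g=1 clk=1 j=1 e=0
t12.Δ3 b=1 c=1 d=1 a=0 h=0 f=1 g=1 clk=1 j=0 e=0
t12.Δ4 b=1 c=1 d=1 a=0 h=0 f=0 g=1 clk=1 j=0 e=0
t12.Δ5 b=1 c=1 d=1 a=0 h=0 f=0 g=0 clk=1 j=0 e=0
t13.Δ0 b=1 c=1 d=1 a=0 h=0 f=0 g=0 clk=1 j=0 e=0
t13.Δ1 b=1 c=1 d=1 a=0 h=0 f=0 g=0 clk=0 j=0 e=0
t14.Δ0 b=1 c=1 d=1 a=0 h=0 f=0 g=0 clk=0 j=0 e=0
t14.Δ1 b=1 c=1 d=1 a=0 h=0 f=0 g=0 clk=1 j=0 e=0
t14.Δ2 b=1 c=1 d=1 a=1 h=0 f=0 g=0 clk=1 j=0 e=1
t14.Δ3 b=1 c=1 d=1 a=1 h=0 f=0 g=0 clk=1 j=1 e=1
t14.Δ4 b=1 c=1 d=1 a=1 h=0 f=1 g=0 clk=1 j=1 e=1
t14.Δ5 b=1 c=1 d=1 a=1 h=0 f=1 g=1 clk=1 j=1 e=1
t15.Δ0 b=1 c=1 d=1 a=1 h=0 f=1 g=1 clk=1 j=1 e=1
t15.Δ1 b=1 c=1 d=1 a=1 h=0 f=1 g=1 clk=0 j=1 e=1
t16.Δ0 b=1 c=1 d=1 a=1 h=0 f=1 g=1 clk=0 j=1 e=1
t16.Δ1 b=1 c=1 d=1 a=1 h=0 f=1 g=1 clk=1 j=1 e=1
t16.Δ2 b=1 c=1 d=1 a=0 h=0 f=1 g=1 clk=1 j=1 e=0
t16.Δ3 b=1 c=1 d=1 a=0 h=0 f=1 g=1 clk=1 j=0 e=0
t16.Δ4 b=1 c=1 d=1 a=0 h=0 f=0 g=1 clk=1 j=0 e=0
t16.Δ5 b=1 c=1 d=1 a=0 h=0 f=0 g=0 clk=1 j=0 e=0
t17.Δ0 b=1 c=1 d=1 a=0 h=0 f=0 g=0 clk=1 j=0 e=0
t17.Δ1 b=1 c=1 d=1 a=0 h=0 f=0 g=0 clk=0 j=0 e=0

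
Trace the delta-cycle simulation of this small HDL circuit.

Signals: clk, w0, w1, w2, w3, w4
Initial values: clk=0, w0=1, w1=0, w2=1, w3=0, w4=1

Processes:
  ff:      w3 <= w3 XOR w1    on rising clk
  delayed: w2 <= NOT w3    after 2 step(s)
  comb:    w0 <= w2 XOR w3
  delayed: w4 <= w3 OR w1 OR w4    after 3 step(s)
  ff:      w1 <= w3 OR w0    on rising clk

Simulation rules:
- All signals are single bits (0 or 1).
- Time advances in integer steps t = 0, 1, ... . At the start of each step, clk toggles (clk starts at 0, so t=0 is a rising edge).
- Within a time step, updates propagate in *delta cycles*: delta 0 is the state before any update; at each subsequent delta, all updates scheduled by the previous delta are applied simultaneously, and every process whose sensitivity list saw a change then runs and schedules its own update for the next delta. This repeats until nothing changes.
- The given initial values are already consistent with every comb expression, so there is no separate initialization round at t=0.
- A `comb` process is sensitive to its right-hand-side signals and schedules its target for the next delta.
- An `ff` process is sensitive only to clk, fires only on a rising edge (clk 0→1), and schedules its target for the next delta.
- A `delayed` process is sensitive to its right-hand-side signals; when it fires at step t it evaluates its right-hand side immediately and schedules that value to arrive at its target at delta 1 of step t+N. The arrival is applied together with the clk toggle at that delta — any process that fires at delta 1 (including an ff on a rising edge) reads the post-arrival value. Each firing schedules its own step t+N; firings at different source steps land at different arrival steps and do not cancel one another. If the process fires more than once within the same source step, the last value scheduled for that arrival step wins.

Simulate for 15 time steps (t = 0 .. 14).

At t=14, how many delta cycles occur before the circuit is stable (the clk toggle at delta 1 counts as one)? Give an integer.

t=0 Δ0: w0=1 w4=1 w3=0 clk=0 w2=1 w1=0
  Δ1: clk:0→1
  Δ2: w1:0→1
  (2Δ to stable)
t=1 Δ0: w0=1 w4=1 w3=0 clk=1 w2=1 w1=1
  Δ1: clk:1→0
  (1Δ to stable)
t=2 Δ0: w0=1 w4=1 w3=0 clk=0 w2=1 w1=1
  Δ1: clk:0→1
  Δ2: w3:0→1
  Δ3: w0:1→0
  (3Δ to stable)
t=3 Δ0: w0=0 w4=1 w3=1 clk=1 w2=1 w1=1
  Δ1: clk:1→0
  (1Δ to stable)
t=4 Δ0: w0=0 w4=1 w3=1 clk=0 w2=1 w1=1
  Δ1: clk:0→1, w2:1→0
  Δ2: w0:0→1, w3:1→0
  Δ3: w0:1→0
  (3Δ to stable)
t=5 Δ0: w0=0 w4=1 w3=0 clk=1 w2=0 w1=1
  Δ1: clk:1→0
  (1Δ to stable)
t=6 Δ0: w0=0 w4=1 w3=0 clk=0 w2=0 w1=1
  Δ1: clk:0→1, w2:0→1
  Δ2: w0:0→1, w3:0→1, w1:1→0
  Δ3: w0:1→0
  (3Δ to stable)
t=7 Δ0: w0=0 w4=1 w3=1 clk=1 w2=1 w1=0
  Δ1: clk:1→0
  (1Δ to stable)
t=8 Δ0: w0=0 w4=1 w3=1 clk=0 w2=1 w1=0
  Δ1: clk:0→1, w2:1→0
  Δ2: w0:0→1, w1:0→1
  (2Δ to stable)
t=9 Δ0: w0=1 w4=1 w3=1 clk=1 w2=0 w1=1
  Δ1: clk:1→0
  (1Δ to stable)
t=10 Δ0: w0=1 w4=1 w3=1 clk=0 w2=0 w1=1
  Δ1: clk:0→1
  Δ2: w3:1→0
  Δ3: w0:1→0
  (3Δ to stable)
t=11 Δ0: w0=0 w4=1 w3=0 clk=1 w2=0 w1=1
  Δ1: clk:1→0
  (1Δ to stable)
t=12 Δ0: w0=0 w4=1 w3=0 clk=0 w2=0 w1=1
  Δ1: clk:0→1, w2:0→1
  Δ2: w0:0→1, w3:0→1, w1:1→0
  Δ3: w0:1→0
  (3Δ to stable)
t=13 Δ0: w0=0 w4=1 w3=1 clk=1 w2=1 w1=0
  Δ1: clk:1→0
  (1Δ to stable)
t=14 Δ0: w0=0 w4=1 w3=1 clk=0 w2=1 w1=0
  Δ1: clk:0→1, w2:1→0
  Δ2: w0:0→1, w1:0→1
  (2Δ to stable)

2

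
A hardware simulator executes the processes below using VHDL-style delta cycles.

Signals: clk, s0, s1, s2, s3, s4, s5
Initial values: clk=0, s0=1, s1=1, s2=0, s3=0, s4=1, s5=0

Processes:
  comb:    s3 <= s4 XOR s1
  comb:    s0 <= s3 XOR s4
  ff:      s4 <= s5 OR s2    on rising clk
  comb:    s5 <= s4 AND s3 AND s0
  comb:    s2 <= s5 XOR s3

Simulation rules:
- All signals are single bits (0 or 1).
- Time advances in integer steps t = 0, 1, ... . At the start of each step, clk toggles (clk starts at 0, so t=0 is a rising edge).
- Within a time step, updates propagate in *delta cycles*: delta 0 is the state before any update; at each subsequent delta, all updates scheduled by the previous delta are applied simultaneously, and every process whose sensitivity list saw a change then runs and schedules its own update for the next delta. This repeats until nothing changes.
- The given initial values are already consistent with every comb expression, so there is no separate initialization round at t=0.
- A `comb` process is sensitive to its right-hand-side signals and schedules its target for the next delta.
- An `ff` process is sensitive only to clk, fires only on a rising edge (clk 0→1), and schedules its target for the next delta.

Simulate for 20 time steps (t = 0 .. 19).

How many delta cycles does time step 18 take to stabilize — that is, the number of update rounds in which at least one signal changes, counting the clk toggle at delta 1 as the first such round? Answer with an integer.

5

t=0 Δ0: s4=1 s3=0 clk=0 s2=0 s1=1 s5=0 s0=1
  Δ1: clk:0→1
  Δ2: s4:1→0
  Δ3: s3:0→1, s0:1→0
  Δ4: s2:0→1, s0:0→1
  (4Δ to stable)
t=1 Δ0: s4=0 s3=1 clk=1 s2=1 s1=1 s5=0 s0=1
  Δ1: clk:1→0
  (1Δ to stable)
t=2 Δ0: s4=0 s3=1 clk=0 s2=1 s1=1 s5=0 s0=1
  Δ1: clk:0→1
  Δ2: s4:0→1
  Δ3: s3:1→0, s5:0→1, s0:1→0
  Δ4: s5:1→0, s0:0→1
  Δ5: s2:1→0
  (5Δ to stable)
t=3 Δ0: s4=1 s3=0 clk=1 s2=0 s1=1 s5=0 s0=1
  Δ1: clk:1→0
  (1Δ to stable)
t=4 Δ0: s4=1 s3=0 clk=0 s2=0 s1=1 s5=0 s0=1
  Δ1: clk:0→1
  Δ2: s4:1→0
  Δ3: s3:0→1, s0:1→0
  Δ4: s2:0→1, s0:0→1
  (4Δ to stable)
t=5 Δ0: s4=0 s3=1 clk=1 s2=1 s1=1 s5=0 s0=1
  Δ1: clk:1→0
  (1Δ to stable)
t=6 Δ0: s4=0 s3=1 clk=0 s2=1 s1=1 s5=0 s0=1
  Δ1: clk:0→1
  Δ2: s4:0→1
  Δ3: s3:1→0, s5:0→1, s0:1→0
  Δ4: s5:1→0, s0:0→1
  Δ5: s2:1→0
  (5Δ to stable)
t=7 Δ0: s4=1 s3=0 clk=1 s2=0 s1=1 s5=0 s0=1
  Δ1: clk:1→0
  (1Δ to stable)
t=8 Δ0: s4=1 s3=0 clk=0 s2=0 s1=1 s5=0 s0=1
  Δ1: clk:0→1
  Δ2: s4:1→0
  Δ3: s3:0→1, s0:1→0
  Δ4: s2:0→1, s0:0→1
  (4Δ to stable)
t=9 Δ0: s4=0 s3=1 clk=1 s2=1 s1=1 s5=0 s0=1
  Δ1: clk:1→0
  (1Δ to stable)
t=10 Δ0: s4=0 s3=1 clk=0 s2=1 s1=1 s5=0 s0=1
  Δ1: clk:0→1
  Δ2: s4:0→1
  Δ3: s3:1→0, s5:0→1, s0:1→0
  Δ4: s5:1→0, s0:0→1
  Δ5: s2:1→0
  (5Δ to stable)
t=11 Δ0: s4=1 s3=0 clk=1 s2=0 s1=1 s5=0 s0=1
  Δ1: clk:1→0
  (1Δ to stable)
t=12 Δ0: s4=1 s3=0 clk=0 s2=0 s1=1 s5=0 s0=1
  Δ1: clk:0→1
  Δ2: s4:1→0
  Δ3: s3:0→1, s0:1→0
  Δ4: s2:0→1, s0:0→1
  (4Δ to stable)
t=13 Δ0: s4=0 s3=1 clk=1 s2=1 s1=1 s5=0 s0=1
  Δ1: clk:1→0
  (1Δ to stable)
t=14 Δ0: s4=0 s3=1 clk=0 s2=1 s1=1 s5=0 s0=1
  Δ1: clk:0→1
  Δ2: s4:0→1
  Δ3: s3:1→0, s5:0→1, s0:1→0
  Δ4: s5:1→0, s0:0→1
  Δ5: s2:1→0
  (5Δ to stable)
t=15 Δ0: s4=1 s3=0 clk=1 s2=0 s1=1 s5=0 s0=1
  Δ1: clk:1→0
  (1Δ to stable)
t=16 Δ0: s4=1 s3=0 clk=0 s2=0 s1=1 s5=0 s0=1
  Δ1: clk:0→1
  Δ2: s4:1→0
  Δ3: s3:0→1, s0:1→0
  Δ4: s2:0→1, s0:0→1
  (4Δ to stable)
t=17 Δ0: s4=0 s3=1 clk=1 s2=1 s1=1 s5=0 s0=1
  Δ1: clk:1→0
  (1Δ to stable)
t=18 Δ0: s4=0 s3=1 clk=0 s2=1 s1=1 s5=0 s0=1
  Δ1: clk:0→1
  Δ2: s4:0→1
  Δ3: s3:1→0, s5:0→1, s0:1→0
  Δ4: s5:1→0, s0:0→1
  Δ5: s2:1→0
  (5Δ to stable)
t=19 Δ0: s4=1 s3=0 clk=1 s2=0 s1=1 s5=0 s0=1
  Δ1: clk:1→0
  (1Δ to stable)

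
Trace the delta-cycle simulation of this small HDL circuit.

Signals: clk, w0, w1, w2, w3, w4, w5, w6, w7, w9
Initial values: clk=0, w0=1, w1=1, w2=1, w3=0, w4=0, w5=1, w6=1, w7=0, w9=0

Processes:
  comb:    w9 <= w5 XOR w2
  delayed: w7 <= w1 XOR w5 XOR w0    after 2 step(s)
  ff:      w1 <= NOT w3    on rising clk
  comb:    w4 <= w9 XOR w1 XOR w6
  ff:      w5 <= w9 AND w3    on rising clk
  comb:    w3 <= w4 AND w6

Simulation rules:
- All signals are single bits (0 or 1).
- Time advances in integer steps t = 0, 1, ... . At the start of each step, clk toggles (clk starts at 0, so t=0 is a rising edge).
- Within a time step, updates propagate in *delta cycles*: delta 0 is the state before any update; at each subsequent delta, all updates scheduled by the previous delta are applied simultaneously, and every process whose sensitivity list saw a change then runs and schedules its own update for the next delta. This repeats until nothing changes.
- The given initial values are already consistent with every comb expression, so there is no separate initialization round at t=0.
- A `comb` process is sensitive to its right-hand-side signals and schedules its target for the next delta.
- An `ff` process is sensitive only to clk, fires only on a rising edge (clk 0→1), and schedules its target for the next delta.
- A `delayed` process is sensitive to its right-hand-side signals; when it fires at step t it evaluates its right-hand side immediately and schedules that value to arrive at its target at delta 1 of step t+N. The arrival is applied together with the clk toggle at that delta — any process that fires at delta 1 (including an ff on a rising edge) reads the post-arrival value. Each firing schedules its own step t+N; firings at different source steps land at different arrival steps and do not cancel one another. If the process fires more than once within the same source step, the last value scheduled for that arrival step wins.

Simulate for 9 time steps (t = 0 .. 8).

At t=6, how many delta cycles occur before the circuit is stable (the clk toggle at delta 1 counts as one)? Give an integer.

t=0 Δ0: w6=1 w7=0 w0=1 w1=1 w2=1 w5=1 w3=0 w9=0 clk=0 w4=0
  Δ1: clk:0→1
  Δ2: w5:1→0
  Δ3: w9:0→1
  Δ4: w4:0→1
  Δ5: w3:0→1
  (5Δ to stable)
t=1 Δ0: w6=1 w7=0 w0=1 w1=1 w2=1 w5=0 w3=1 w9=1 clk=1 w4=1
  Δ1: clk:1→0
  (1Δ to stable)
t=2 Δ0: w6=1 w7=0 w0=1 w1=1 w2=1 w5=0 w3=1 w9=1 clk=0 w4=1
  Δ1: clk:0→1
  Δ2: w1:1→0, w5:0→1
  Δ3: w9:1→0, w4:1→0
  Δ4: w3:1→0, w4:0→1
  Δ5: w3:0→1
  (5Δ to stable)
t=3 Δ0: w6=1 w7=0 w0=1 w1=0 w2=1 w5=1 w3=1 w9=0 clk=1 w4=1
  Δ1: clk:1→0
  (1Δ to stable)
t=4 Δ0: w6=1 w7=0 w0=1 w1=0 w2=1 w5=1 w3=1 w9=0 clk=0 w4=1
  Δ1: clk:0→1
  Δ2: w5:1→0
  Δ3: w9:0→1
  Δ4: w4:1→0
  Δ5: w3:1→0
  (5Δ to stable)
t=5 Δ0: w6=1 w7=0 w0=1 w1=0 w2=1 w5=0 w3=0 w9=1 clk=1 w4=0
  Δ1: clk:1→0
  (1Δ to stable)
t=6 Δ0: w6=1 w7=0 w0=1 w1=0 w2=1 w5=0 w3=0 w9=1 clk=0 w4=0
  Δ1: w7:0→1, clk:0→1
  Δ2: w1:0→1
  Δ3: w4:0→1
  Δ4: w3:0→1
  (4Δ to stable)
t=7 Δ0: w6=1 w7=1 w0=1 w1=1 w2=1 w5=0 w3=1 w9=1 clk=1 w4=1
  Δ1: clk:1→0
  (1Δ to stable)
t=8 Δ0: w6=1 w7=1 w0=1 w1=1 w2=1 w5=0 w3=1 w9=1 clk=0 w4=1
  Δ1: w7:1→0, clk:0→1
  Δ2: w1:1→0, w5:0→1
  Δ3: w9:1→0, w4:1→0
  Δ4: w3:1→0, w4:0→1
  Δ5: w3:0→1
  (5Δ to stable)

4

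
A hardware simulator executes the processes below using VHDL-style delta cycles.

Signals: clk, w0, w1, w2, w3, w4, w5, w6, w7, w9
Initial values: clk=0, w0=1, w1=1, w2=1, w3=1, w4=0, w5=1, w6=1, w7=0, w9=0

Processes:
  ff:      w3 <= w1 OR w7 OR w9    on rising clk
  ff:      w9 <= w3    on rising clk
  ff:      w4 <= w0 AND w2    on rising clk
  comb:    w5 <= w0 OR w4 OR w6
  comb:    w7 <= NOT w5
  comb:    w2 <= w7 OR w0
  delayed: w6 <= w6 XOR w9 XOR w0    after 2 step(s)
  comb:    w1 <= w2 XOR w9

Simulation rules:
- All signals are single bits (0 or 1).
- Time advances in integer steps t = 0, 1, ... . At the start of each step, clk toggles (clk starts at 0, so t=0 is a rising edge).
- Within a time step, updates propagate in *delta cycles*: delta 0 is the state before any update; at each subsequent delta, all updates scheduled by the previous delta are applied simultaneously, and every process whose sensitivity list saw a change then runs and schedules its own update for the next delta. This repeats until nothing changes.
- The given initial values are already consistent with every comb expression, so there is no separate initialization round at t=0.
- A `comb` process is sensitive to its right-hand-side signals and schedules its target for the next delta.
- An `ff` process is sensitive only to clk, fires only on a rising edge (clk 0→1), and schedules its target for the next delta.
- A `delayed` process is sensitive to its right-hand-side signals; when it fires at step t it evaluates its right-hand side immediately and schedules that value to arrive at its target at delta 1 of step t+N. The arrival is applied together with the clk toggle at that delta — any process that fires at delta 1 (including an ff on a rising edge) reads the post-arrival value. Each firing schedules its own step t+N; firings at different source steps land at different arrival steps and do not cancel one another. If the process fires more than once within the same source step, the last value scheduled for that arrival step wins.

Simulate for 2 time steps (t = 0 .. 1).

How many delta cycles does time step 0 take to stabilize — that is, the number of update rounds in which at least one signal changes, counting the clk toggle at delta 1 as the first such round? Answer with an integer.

3

[bits: w6,w7,w2,w1,w4,w0,w3,clk,w5,w9]
t=0: Δ0=1011011010 Δ1=1011011110 Δ2=1011111111 Δ3=1010111111 | 3Δ
t=1: Δ0=1010111111 Δ1=1010111011 | 1Δ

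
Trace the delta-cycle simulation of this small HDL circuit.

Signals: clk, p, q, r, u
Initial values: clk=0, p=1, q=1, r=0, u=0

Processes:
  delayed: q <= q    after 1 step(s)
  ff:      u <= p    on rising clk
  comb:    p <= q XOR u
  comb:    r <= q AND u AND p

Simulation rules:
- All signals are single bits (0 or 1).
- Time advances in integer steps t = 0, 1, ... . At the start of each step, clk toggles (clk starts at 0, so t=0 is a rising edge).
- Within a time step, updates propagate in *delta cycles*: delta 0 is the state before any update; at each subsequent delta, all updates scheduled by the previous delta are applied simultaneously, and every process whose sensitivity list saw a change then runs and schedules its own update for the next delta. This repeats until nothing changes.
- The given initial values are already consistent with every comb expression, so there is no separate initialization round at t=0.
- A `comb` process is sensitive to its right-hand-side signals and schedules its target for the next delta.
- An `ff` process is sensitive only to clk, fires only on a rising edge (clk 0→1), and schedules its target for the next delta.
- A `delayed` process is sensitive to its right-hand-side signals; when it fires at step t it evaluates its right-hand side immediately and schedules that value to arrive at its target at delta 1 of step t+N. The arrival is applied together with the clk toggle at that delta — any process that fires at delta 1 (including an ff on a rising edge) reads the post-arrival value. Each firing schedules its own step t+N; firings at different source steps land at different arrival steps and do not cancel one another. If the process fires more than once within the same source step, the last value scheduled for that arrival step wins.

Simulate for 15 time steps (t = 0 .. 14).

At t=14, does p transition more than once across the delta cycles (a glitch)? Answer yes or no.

t0.Δ0 u=0 r=0 p=1 clk=0 q=1
t0.Δ1 u=0 r=0 p=1 clk=1 q=1
t0.Δ2 u=1 r=0 p=1 clk=1 q=1
t0.Δ3 u=1 r=1 p=0 clk=1 q=1
t0.Δ4 u=1 r=0 p=0 clk=1 q=1
t1.Δ0 u=1 r=0 p=0 clk=1 q=1
t1.Δ1 u=1 r=0 p=0 clk=0 q=1
t2.Δ0 u=1 r=0 p=0 clk=0 q=1
t2.Δ1 u=1 r=0 p=0 clk=1 q=1
t2.Δ2 u=0 r=0 p=0 clk=1 q=1
t2.Δ3 u=0 r=0 p=1 clk=1 q=1
t3.Δ0 u=0 r=0 p=1 clk=1 q=1
t3.Δ1 u=0 r=0 p=1 clk=0 q=1
t4.Δ0 u=0 r=0 p=1 clk=0 q=1
t4.Δ1 u=0 r=0 p=1 clk=1 q=1
t4.Δ2 u=1 r=0 p=1 clk=1 q=1
t4.Δ3 u=1 r=1 p=0 clk=1 q=1
t4.Δ4 u=1 r=0 p=0 clk=1 q=1
t5.Δ0 u=1 r=0 p=0 clk=1 q=1
t5.Δ1 u=1 r=0 p=0 clk=0 q=1
t6.Δ0 u=1 r=0 p=0 clk=0 q=1
t6.Δ1 u=1 r=0 p=0 clk=1 q=1
t6.Δ2 u=0 r=0 p=0 clk=1 q=1
t6.Δ3 u=0 r=0 p=1 clk=1 q=1
t7.Δ0 u=0 r=0 p=1 clk=1 q=1
t7.Δ1 u=0 r=0 p=1 clk=0 q=1
t8.Δ0 u=0 r=0 p=1 clk=0 q=1
t8.Δ1 u=0 r=0 p=1 clk=1 q=1
t8.Δ2 u=1 r=0 p=1 clk=1 q=1
t8.Δ3 u=1 r=1 p=0 clk=1 q=1
t8.Δ4 u=1 r=0 p=0 clk=1 q=1
t9.Δ0 u=1 r=0 p=0 clk=1 q=1
t9.Δ1 u=1 r=0 p=0 clk=0 q=1
t10.Δ0 u=1 r=0 p=0 clk=0 q=1
t10.Δ1 u=1 r=0 p=0 clk=1 q=1
t10.Δ2 u=0 r=0 p=0 clk=1 q=1
t10.Δ3 u=0 r=0 p=1 clk=1 q=1
t11.Δ0 u=0 r=0 p=1 clk=1 q=1
t11.Δ1 u=0 r=0 p=1 clk=0 q=1
t12.Δ0 u=0 r=0 p=1 clk=0 q=1
t12.Δ1 u=0 r=0 p=1 clk=1 q=1
t12.Δ2 u=1 r=0 p=1 clk=1 q=1
t12.Δ3 u=1 r=1 p=0 clk=1 q=1
t12.Δ4 u=1 r=0 p=0 clk=1 q=1
t13.Δ0 u=1 r=0 p=0 clk=1 q=1
t13.Δ1 u=1 r=0 p=0 clk=0 q=1
t14.Δ0 u=1 r=0 p=0 clk=0 q=1
t14.Δ1 u=1 r=0 p=0 clk=1 q=1
t14.Δ2 u=0 r=0 p=0 clk=1 q=1
t14.Δ3 u=0 r=0 p=1 clk=1 q=1

no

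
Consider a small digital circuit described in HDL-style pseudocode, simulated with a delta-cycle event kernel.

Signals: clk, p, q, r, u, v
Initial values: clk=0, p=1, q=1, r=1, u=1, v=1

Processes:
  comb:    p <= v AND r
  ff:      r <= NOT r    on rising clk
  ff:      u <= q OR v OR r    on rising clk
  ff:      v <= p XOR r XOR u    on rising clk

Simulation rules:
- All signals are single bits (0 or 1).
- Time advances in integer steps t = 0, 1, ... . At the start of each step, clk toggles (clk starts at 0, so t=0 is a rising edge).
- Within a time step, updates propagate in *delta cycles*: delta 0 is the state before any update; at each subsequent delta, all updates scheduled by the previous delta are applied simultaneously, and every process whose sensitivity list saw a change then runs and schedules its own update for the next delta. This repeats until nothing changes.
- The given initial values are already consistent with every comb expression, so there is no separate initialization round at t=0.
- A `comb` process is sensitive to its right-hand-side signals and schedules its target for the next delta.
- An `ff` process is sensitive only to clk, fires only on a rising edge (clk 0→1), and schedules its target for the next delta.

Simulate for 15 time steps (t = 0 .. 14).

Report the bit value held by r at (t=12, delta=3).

t0.Δ0 u=1 p=1 v=1 clk=0 q=1 r=1
t0.Δ1 u=1 p=1 v=1 clk=1 q=1 r=1
t0.Δ2 u=1 p=1 v=1 clk=1 q=1 r=0
t0.Δ3 u=1 p=0 v=1 clk=1 q=1 r=0
t1.Δ0 u=1 p=0 v=1 clk=1 q=1 r=0
t1.Δ1 u=1 p=0 v=1 clk=0 q=1 r=0
t2.Δ0 u=1 p=0 v=1 clk=0 q=1 r=0
t2.Δ1 u=1 p=0 v=1 clk=1 q=1 r=0
t2.Δ2 u=1 p=0 v=1 clk=1 q=1 r=1
t2.Δ3 u=1 p=1 v=1 clk=1 q=1 r=1
t3.Δ0 u=1 p=1 v=1 clk=1 q=1 r=1
t3.Δ1 u=1 p=1 v=1 clk=0 q=1 r=1
t4.Δ0 u=1 p=1 v=1 clk=0 q=1 r=1
t4.Δ1 u=1 p=1 v=1 clk=1 q=1 r=1
t4.Δ2 u=1 p=1 v=1 clk=1 q=1 r=0
t4.Δ3 u=1 p=0 v=1 clk=1 q=1 r=0
t5.Δ0 u=1 p=0 v=1 clk=1 q=1 r=0
t5.Δ1 u=1 p=0 v=1 clk=0 q=1 r=0
t6.Δ0 u=1 p=0 v=1 clk=0 q=1 r=0
t6.Δ1 u=1 p=0 v=1 clk=1 q=1 r=0
t6.Δ2 u=1 p=0 v=1 clk=1 q=1 r=1
t6.Δ3 u=1 p=1 v=1 clk=1 q=1 r=1
t7.Δ0 u=1 p=1 v=1 clk=1 q=1 r=1
t7.Δ1 u=1 p=1 v=1 clk=0 q=1 r=1
t8.Δ0 u=1 p=1 v=1 clk=0 q=1 r=1
t8.Δ1 u=1 p=1 v=1 clk=1 q=1 r=1
t8.Δ2 u=1 p=1 v=1 clk=1 q=1 r=0
t8.Δ3 u=1 p=0 v=1 clk=1 q=1 r=0
t9.Δ0 u=1 p=0 v=1 clk=1 q=1 r=0
t9.Δ1 u=1 p=0 v=1 clk=0 q=1 r=0
t10.Δ0 u=1 p=0 v=1 clk=0 q=1 r=0
t10.Δ1 u=1 p=0 v=1 clk=1 q=1 r=0
t10.Δ2 u=1 p=0 v=1 clk=1 q=1 r=1
t10.Δ3 u=1 p=1 v=1 clk=1 q=1 r=1
t11.Δ0 u=1 p=1 v=1 clk=1 q=1 r=1
t11.Δ1 u=1 p=1 v=1 clk=0 q=1 r=1
t12.Δ0 u=1 p=1 v=1 clk=0 q=1 r=1
t12.Δ1 u=1 p=1 v=1 clk=1 q=1 r=1
t12.Δ2 u=1 p=1 v=1 clk=1 q=1 r=0
t12.Δ3 u=1 p=0 v=1 clk=1 q=1 r=0
t13.Δ0 u=1 p=0 v=1 clk=1 q=1 r=0
t13.Δ1 u=1 p=0 v=1 clk=0 q=1 r=0
t14.Δ0 u=1 p=0 v=1 clk=0 q=1 r=0
t14.Δ1 u=1 p=0 v=1 clk=1 q=1 r=0
t14.Δ2 u=1 p=0 v=1 clk=1 q=1 r=1
t14.Δ3 u=1 p=1 v=1 clk=1 q=1 r=1

0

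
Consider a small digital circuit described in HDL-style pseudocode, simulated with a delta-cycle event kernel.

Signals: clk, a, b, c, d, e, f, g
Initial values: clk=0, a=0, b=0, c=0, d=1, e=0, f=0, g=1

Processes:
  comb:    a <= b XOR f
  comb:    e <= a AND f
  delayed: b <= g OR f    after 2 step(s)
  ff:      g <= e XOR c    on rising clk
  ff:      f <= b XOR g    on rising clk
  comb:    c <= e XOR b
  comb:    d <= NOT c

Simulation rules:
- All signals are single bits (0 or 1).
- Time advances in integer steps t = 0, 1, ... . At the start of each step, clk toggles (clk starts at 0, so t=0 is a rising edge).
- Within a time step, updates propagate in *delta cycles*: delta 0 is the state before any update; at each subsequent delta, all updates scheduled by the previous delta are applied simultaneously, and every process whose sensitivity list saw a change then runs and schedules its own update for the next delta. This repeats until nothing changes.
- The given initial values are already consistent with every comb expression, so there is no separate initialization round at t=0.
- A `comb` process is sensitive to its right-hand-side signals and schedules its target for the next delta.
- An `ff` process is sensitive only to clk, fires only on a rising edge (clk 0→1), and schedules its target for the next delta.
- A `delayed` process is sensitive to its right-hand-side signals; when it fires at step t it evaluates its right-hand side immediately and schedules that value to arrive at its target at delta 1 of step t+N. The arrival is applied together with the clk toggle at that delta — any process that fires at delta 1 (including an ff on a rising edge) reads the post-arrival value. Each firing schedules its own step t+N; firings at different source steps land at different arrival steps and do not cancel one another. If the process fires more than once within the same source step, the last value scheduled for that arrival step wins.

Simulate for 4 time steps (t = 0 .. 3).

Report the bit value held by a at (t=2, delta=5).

0

t=0 Δ0: g=1 f=0 c=0 d=1 e=0 b=0 clk=0 a=0
  Δ1: clk:0→1
  Δ2: g:1→0, f:0→1
  Δ3: a:0→1
  Δ4: e:0→1
  Δ5: c:0→1
  Δ6: d:1→0
  (6Δ to stable)
t=1 Δ0: g=0 f=1 c=1 d=0 e=1 b=0 clk=1 a=1
  Δ1: clk:1→0
  (1Δ to stable)
t=2 Δ0: g=0 f=1 c=1 d=0 e=1 b=0 clk=0 a=1
  Δ1: b:0→1, clk:0→1
  Δ2: c:1→0, a:1→0
  Δ3: d:0→1, e:1→0
  Δ4: c:0→1
  Δ5: d:1→0
  (5Δ to stable)
t=3 Δ0: g=0 f=1 c=1 d=0 e=0 b=1 clk=1 a=0
  Δ1: clk:1→0
  (1Δ to stable)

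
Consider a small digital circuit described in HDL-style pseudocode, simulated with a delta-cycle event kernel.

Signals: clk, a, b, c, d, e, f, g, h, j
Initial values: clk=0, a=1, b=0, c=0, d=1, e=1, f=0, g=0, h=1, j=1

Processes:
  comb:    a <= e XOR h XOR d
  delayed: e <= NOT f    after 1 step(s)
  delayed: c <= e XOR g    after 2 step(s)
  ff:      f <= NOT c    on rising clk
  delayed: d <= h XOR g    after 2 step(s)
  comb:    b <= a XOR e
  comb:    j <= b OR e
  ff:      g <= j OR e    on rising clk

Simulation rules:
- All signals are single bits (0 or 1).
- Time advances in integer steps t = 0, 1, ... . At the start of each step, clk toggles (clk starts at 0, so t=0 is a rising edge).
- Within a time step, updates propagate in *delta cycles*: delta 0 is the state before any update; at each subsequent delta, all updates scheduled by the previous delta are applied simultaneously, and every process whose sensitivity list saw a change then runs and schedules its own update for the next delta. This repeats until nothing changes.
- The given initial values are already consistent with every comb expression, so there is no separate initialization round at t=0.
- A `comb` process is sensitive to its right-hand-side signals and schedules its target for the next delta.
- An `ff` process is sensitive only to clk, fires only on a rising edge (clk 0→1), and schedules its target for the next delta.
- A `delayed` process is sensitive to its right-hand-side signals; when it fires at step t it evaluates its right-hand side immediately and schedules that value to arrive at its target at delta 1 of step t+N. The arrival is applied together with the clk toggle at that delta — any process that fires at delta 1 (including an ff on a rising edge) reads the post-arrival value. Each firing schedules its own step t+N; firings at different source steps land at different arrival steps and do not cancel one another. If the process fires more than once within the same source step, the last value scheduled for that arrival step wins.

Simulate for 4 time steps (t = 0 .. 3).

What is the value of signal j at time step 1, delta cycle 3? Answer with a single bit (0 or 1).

1

t=0 Δ0: e=1 g=0 d=1 a=1 j=1 b=0 h=1 clk=0 f=0 c=0
  Δ1: clk:0→1
  Δ2: g:0→1, f:0→1
  (2Δ to stable)
t=1 Δ0: e=1 g=1 d=1 a=1 j=1 b=0 h=1 clk=1 f=1 c=0
  Δ1: e:1→0, clk:1→0
  Δ2: a:1→0, j:1→0, b:0→1
  Δ3: j:0→1, b:1→0
  Δ4: j:1→0
  (4Δ to stable)
t=2 Δ0: e=0 g=1 d=1 a=0 j=0 b=0 h=1 clk=0 f=1 c=0
  Δ1: d:1→0, clk:0→1
  Δ2: g:1→0, a:0→1
  Δ3: b:0→1
  Δ4: j:0→1
  (4Δ to stable)
t=3 Δ0: e=0 g=0 d=0 a=1 j=1 b=1 h=1 clk=1 f=1 c=0
  Δ1: clk:1→0, c:0→1
  (1Δ to stable)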